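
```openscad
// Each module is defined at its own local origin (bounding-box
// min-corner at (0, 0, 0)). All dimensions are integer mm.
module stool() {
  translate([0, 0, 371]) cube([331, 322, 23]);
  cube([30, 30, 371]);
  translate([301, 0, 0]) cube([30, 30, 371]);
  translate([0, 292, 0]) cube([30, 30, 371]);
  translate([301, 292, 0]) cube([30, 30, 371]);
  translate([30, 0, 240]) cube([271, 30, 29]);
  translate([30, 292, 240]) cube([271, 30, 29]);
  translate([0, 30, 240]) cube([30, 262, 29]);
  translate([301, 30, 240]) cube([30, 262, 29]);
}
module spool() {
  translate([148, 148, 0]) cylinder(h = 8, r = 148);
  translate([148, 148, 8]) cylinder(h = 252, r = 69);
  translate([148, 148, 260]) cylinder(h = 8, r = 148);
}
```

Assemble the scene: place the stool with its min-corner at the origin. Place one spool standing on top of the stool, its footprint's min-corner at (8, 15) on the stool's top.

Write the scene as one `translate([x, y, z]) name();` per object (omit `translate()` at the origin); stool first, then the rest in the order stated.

stool();
translate([8, 15, 394]) spool();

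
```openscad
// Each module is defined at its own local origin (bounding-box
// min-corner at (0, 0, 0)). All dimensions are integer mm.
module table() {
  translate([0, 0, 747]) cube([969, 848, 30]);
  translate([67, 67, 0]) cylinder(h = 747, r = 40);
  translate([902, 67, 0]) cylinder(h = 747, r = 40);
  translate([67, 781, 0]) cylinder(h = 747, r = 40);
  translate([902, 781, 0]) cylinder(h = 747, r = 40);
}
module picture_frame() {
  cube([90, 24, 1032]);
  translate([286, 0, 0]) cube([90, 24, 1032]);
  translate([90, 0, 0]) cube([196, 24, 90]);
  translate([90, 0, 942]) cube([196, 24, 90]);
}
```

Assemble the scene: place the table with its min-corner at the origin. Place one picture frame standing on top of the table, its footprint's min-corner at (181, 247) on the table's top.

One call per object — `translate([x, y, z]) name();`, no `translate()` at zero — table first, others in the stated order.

table();
translate([181, 247, 777]) picture_frame();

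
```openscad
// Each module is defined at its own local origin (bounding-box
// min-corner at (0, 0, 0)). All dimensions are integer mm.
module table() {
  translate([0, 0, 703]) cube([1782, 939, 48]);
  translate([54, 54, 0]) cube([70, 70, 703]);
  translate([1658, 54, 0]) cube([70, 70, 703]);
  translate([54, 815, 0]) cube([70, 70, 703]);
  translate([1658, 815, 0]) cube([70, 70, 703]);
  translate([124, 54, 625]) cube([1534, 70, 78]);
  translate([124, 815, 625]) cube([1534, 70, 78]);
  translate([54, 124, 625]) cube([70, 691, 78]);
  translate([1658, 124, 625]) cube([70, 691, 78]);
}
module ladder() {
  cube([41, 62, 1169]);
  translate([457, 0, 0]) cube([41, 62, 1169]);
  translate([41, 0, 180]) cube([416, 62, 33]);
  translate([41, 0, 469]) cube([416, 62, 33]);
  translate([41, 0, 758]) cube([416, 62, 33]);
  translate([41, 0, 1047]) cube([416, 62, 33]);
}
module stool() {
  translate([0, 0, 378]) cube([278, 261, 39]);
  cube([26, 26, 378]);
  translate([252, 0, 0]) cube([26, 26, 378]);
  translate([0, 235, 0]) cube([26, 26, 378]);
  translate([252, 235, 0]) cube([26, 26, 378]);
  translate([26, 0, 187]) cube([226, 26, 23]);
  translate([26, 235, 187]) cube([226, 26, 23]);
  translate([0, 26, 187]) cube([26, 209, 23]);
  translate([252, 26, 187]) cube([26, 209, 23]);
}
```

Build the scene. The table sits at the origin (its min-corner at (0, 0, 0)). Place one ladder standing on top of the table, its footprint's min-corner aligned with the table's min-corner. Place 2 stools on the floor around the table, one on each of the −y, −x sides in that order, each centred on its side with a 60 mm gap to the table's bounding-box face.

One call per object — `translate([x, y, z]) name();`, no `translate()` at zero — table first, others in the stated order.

table();
translate([0, 0, 751]) ladder();
translate([752, -321, 0]) stool();
translate([-338, 339, 0]) stool();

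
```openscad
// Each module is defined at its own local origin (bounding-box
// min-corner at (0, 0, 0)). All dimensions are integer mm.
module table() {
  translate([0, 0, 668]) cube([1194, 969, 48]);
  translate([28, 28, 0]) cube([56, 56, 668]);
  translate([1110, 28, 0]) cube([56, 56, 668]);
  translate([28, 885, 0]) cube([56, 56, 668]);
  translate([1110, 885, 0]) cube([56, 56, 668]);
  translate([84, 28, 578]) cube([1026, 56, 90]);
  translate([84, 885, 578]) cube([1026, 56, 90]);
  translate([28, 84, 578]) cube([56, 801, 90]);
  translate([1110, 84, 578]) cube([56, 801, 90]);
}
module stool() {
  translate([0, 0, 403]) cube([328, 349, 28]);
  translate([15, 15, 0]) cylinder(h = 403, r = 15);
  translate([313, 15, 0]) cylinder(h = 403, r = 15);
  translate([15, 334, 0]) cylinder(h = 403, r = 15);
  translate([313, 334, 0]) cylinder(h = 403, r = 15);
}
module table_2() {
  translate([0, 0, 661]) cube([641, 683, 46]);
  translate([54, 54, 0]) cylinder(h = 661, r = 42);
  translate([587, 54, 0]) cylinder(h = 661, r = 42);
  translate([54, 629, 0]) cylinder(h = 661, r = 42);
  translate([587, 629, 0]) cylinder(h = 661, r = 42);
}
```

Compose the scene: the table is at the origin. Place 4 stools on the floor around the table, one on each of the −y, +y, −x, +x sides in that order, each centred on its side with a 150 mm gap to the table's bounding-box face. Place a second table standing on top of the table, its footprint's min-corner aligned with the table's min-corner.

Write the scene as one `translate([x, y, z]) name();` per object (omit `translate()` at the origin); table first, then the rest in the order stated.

table();
translate([433, -499, 0]) stool();
translate([433, 1119, 0]) stool();
translate([-478, 310, 0]) stool();
translate([1344, 310, 0]) stool();
translate([0, 0, 716]) table_2();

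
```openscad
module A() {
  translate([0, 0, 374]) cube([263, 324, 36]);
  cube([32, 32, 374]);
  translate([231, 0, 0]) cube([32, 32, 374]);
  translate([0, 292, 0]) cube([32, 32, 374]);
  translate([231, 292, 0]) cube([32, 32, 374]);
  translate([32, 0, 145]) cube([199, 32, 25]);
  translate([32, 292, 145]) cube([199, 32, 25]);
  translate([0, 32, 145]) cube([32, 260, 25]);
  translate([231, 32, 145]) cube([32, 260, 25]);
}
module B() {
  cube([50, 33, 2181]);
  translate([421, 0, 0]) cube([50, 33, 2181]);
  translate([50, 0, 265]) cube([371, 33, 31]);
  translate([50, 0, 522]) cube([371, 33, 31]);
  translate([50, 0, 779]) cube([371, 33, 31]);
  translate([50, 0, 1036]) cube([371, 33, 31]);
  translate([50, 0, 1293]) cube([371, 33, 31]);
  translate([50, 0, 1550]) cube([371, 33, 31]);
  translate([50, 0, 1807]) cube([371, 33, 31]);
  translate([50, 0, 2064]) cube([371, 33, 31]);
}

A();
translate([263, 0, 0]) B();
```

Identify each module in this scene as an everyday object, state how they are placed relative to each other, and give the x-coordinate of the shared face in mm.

A is a stool. B is a ladder. The ladder is against the stool's +x side, with their −y faces flush. The x-coordinate of the shared face is 263 mm.

The stool's +x face and the ladder's −x face are both at x = 263 mm.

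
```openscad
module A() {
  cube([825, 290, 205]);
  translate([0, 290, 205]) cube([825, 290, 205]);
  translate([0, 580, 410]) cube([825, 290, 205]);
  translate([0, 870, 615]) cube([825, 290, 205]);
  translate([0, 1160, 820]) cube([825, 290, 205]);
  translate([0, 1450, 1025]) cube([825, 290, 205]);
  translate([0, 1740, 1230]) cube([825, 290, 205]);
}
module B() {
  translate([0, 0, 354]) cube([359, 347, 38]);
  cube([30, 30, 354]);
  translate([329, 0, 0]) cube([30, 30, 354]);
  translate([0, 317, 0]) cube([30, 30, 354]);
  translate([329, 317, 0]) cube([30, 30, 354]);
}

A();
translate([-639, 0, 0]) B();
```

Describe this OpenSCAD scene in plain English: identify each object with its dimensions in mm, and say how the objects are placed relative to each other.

A is a run of 7 identical solid stair steps. Each tread is 825×290 mm and each step block is 205 mm high. Step 1 rests on the floor; step k is offset from step 1 by (k−1)×290 mm in y and (k−1)×205 mm in z.

B is a four-legged stool. The seat is a 359×347×38 mm slab whose top surface is at z = 392 mm; four square legs, each 30×30 mm in cross-section, run from the floor (z = 0) to the underside of the seat, each flush with a corner of the seat.

The stool is on the floor beside the staircase on its −x side.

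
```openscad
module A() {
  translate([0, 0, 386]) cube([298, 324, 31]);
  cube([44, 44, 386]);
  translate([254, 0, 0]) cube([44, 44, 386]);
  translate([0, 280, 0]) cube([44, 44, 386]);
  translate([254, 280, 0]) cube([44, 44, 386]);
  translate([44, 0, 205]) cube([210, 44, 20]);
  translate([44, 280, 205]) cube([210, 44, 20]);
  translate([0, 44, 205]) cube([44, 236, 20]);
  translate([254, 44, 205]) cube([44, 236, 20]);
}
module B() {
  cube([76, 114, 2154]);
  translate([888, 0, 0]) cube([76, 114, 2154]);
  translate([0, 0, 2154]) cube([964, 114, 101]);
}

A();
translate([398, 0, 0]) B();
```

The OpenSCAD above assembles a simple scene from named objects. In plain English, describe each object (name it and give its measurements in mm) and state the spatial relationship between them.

A is a four-legged stool. The seat is a 298×324×31 mm slab whose top surface is at z = 417 mm; four square legs, each 44×44 mm in cross-section, run from the floor (z = 0) to the underside of the seat, each flush with a corner of the seat. Four stretchers, 44 mm wide and 20 mm tall, connect adjacent legs with their undersides at z = 205 mm, each running between the inner faces of the legs it joins and aligned with the legs' outer faces on the other axis.

B is a rectangular door frame: two vertical jambs of 76×114 mm section, 2154 mm tall, with a clear opening 812 mm wide between their inner faces. A header 101 mm tall and 114 mm deep lies on top of the jambs and spans the full outside width.

The door frame is on the floor beside the stool on its +x side.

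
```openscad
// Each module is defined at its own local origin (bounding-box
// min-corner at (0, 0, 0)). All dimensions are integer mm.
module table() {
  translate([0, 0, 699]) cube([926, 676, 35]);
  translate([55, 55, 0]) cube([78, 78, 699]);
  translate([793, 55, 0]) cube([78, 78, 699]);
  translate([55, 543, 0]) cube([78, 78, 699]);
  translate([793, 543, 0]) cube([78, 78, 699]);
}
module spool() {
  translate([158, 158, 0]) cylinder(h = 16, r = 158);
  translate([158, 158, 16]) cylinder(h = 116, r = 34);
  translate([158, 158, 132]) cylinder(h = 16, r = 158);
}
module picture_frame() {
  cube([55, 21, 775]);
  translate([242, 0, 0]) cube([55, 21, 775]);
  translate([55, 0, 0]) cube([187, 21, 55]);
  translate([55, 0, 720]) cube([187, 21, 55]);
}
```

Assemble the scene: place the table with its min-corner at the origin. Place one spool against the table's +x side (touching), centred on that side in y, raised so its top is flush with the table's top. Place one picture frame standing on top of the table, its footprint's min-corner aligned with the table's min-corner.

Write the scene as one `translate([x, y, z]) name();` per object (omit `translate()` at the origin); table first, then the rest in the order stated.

table();
translate([926, 180, 586]) spool();
translate([0, 0, 734]) picture_frame();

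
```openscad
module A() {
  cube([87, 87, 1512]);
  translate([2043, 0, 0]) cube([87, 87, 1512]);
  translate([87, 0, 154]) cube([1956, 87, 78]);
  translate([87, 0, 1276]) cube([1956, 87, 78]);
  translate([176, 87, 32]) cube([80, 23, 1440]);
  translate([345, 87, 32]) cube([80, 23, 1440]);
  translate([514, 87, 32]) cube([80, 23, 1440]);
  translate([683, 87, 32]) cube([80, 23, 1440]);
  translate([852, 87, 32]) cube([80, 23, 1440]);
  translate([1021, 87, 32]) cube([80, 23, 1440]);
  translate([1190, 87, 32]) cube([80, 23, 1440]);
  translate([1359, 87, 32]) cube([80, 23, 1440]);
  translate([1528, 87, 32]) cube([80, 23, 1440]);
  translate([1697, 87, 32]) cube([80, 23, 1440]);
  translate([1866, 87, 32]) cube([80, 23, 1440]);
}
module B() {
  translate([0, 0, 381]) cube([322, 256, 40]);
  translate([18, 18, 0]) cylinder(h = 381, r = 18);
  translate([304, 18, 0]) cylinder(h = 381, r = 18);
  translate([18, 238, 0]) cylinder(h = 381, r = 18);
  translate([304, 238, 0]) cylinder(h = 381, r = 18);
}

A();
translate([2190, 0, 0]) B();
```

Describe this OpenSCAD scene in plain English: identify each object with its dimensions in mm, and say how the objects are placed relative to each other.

A is a fence section. Two 87×87 mm posts, 1512 mm tall, stand on the floor with a clear span of 1956 mm between their inner faces. Two horizontal rails of 87×78 mm section span the gap between the posts with their undersides at z = 154 mm and z = 1276 mm, flush with the posts' −y face. 11 pickets, each 80 mm wide, 23 mm thick and 1440 mm tall, are fixed to the +y face of the rails with their bottoms at z = 32 mm, evenly spaced across the span with equal gaps (rounded down to the nearest mm) at the −x end and between each pair — any rounding remainder accumulates at the +x end.

B is a simple wooden stool: a rectangular seat 322 mm (x) by 256 mm (y), 40 mm thick, top face at z = 421 mm, on four round legs, each 36 mm in diameter. The legs rest on z = 0, each leg's axis is inset half a diameter from the nearest pair of seat edges (so the leg's bounding box is flush with the corner).

The stool is on the floor beside the fence section on its +x side.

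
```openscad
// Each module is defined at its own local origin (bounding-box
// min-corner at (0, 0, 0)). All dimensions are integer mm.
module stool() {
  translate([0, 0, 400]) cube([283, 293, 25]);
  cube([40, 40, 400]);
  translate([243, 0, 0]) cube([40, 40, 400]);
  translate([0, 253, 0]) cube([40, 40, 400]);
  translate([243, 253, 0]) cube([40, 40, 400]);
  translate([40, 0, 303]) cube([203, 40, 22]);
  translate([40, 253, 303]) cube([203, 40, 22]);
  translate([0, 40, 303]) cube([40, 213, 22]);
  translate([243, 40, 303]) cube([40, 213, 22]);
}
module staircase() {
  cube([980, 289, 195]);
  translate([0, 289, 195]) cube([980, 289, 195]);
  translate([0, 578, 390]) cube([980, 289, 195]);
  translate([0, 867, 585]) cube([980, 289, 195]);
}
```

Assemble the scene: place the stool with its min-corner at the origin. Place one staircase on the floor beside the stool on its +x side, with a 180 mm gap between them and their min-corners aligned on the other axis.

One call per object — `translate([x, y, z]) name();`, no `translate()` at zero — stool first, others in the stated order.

stool();
translate([463, 0, 0]) staircase();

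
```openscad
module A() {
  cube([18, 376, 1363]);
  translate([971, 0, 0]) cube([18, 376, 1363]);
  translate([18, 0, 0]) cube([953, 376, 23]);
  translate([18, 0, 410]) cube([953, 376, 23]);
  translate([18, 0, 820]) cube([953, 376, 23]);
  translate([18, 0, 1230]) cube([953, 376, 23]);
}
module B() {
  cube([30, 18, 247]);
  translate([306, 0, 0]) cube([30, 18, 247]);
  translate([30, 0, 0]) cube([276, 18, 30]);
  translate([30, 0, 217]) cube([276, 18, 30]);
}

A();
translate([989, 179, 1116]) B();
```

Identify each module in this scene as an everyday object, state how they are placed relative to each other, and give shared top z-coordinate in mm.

Both tops at z = 1363 mm.

A is a bookshelf. B is a picture frame. The picture frame is beside the bookshelf with their tops flush at z = 1363. The shared top z-coordinate is 1363 mm.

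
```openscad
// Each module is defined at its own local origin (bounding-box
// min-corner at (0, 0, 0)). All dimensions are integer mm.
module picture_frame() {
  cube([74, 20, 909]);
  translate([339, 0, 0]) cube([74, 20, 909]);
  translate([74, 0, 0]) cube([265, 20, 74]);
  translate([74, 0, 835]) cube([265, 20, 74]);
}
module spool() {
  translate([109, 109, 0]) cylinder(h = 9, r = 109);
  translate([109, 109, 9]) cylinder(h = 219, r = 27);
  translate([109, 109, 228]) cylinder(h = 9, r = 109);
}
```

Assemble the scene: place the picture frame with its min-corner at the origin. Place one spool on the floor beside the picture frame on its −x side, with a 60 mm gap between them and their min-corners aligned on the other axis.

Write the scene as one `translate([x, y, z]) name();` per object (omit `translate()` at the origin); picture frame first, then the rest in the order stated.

picture_frame();
translate([-278, 0, 0]) spool();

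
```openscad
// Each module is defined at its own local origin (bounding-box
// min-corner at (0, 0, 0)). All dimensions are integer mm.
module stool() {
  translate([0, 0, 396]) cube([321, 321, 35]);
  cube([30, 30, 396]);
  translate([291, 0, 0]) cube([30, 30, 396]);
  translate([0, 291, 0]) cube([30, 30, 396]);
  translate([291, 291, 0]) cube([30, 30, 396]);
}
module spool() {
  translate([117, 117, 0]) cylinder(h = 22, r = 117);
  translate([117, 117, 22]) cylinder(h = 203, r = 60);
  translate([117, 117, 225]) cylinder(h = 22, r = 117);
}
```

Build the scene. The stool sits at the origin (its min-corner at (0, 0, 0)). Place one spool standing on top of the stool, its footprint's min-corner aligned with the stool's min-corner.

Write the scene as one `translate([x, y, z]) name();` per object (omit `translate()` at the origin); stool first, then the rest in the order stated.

stool();
translate([0, 0, 431]) spool();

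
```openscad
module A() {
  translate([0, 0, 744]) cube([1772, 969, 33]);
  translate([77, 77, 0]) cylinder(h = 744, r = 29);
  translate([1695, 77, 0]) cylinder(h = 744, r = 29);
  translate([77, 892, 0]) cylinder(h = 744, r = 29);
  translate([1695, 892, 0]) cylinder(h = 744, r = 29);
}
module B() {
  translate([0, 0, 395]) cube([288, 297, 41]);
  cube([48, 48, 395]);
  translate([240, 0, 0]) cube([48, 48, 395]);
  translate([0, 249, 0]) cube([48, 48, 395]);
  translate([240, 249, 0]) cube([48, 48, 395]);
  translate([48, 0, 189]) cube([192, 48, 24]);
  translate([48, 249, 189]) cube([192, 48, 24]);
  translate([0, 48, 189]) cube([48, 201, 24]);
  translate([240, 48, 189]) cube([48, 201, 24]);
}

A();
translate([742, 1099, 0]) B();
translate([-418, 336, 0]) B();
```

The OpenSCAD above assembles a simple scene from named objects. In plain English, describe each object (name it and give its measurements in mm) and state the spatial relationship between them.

A is a rectangular dining table. The top is 1772×969×33 mm with its upper surface at z = 777 mm. It stands on four round legs of 58 mm diameter, each leg's bounding box inset 48 mm from the nearest pair of top edges, running from the floor to the underside of the top.

B is a simple wooden stool: a rectangular seat 288 mm (x) by 297 mm (y), 41 mm thick, top face at z = 436 mm, on four square legs, each 48×48 mm in cross-section. The legs rest on z = 0, each flush with a corner of the seat. Four stretchers, 48 mm wide and 24 mm tall, connect adjacent legs with their undersides at z = 189 mm, each running between the inner faces of the legs it joins and aligned with the legs' outer faces on the other axis.

Two stools sit around the table at the +y, −x sides.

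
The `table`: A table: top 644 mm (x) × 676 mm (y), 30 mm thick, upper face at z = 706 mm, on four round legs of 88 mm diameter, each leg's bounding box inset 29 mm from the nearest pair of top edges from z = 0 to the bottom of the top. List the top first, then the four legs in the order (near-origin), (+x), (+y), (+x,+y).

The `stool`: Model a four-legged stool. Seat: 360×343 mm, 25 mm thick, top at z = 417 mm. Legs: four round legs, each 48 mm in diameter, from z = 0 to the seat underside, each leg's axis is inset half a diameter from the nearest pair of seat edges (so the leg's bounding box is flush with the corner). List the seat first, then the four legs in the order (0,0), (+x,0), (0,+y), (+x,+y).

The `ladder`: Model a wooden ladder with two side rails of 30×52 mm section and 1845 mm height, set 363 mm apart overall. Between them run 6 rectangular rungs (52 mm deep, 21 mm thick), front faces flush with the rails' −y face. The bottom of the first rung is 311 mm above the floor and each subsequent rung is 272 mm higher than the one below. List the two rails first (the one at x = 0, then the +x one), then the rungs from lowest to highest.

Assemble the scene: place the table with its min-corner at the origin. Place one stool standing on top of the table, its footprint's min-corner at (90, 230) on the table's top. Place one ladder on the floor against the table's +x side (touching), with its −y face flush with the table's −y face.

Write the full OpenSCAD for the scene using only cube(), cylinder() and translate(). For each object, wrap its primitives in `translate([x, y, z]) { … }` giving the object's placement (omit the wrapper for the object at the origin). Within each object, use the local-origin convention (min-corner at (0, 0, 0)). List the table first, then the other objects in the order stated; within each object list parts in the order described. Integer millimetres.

translate([0, 0, 676]) cube([644, 676, 30]);
translate([73, 73, 0]) cylinder(h = 676, r = 44);
translate([571, 73, 0]) cylinder(h = 676, r = 44);
translate([73, 603, 0]) cylinder(h = 676, r = 44);
translate([571, 603, 0]) cylinder(h = 676, r = 44);
translate([90, 230, 706]) {
  translate([0, 0, 392]) cube([360, 343, 25]);
  translate([24, 24, 0]) cylinder(h = 392, r = 24);
  translate([336, 24, 0]) cylinder(h = 392, r = 24);
  translate([24, 319, 0]) cylinder(h = 392, r = 24);
  translate([336, 319, 0]) cylinder(h = 392, r = 24);
}
translate([644, 0, 0]) {
  cube([30, 52, 1845]);
  translate([333, 0, 0]) cube([30, 52, 1845]);
  translate([30, 0, 311]) cube([303, 52, 21]);
  translate([30, 0, 583]) cube([303, 52, 21]);
  translate([30, 0, 855]) cube([303, 52, 21]);
  translate([30, 0, 1127]) cube([303, 52, 21]);
  translate([30, 0, 1399]) cube([303, 52, 21]);
  translate([30, 0, 1671]) cube([303, 52, 21]);
}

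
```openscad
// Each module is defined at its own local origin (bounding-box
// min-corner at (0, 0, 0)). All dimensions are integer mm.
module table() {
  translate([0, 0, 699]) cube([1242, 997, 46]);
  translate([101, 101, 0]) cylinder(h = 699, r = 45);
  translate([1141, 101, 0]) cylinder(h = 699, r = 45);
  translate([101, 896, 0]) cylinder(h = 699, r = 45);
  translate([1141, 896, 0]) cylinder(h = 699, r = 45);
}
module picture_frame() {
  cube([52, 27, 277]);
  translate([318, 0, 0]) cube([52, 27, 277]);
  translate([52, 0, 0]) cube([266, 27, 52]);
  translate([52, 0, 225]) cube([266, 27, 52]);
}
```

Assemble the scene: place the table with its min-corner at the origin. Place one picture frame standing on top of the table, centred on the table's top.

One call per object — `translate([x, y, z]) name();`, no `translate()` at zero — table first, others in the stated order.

table();
translate([436, 485, 745]) picture_frame();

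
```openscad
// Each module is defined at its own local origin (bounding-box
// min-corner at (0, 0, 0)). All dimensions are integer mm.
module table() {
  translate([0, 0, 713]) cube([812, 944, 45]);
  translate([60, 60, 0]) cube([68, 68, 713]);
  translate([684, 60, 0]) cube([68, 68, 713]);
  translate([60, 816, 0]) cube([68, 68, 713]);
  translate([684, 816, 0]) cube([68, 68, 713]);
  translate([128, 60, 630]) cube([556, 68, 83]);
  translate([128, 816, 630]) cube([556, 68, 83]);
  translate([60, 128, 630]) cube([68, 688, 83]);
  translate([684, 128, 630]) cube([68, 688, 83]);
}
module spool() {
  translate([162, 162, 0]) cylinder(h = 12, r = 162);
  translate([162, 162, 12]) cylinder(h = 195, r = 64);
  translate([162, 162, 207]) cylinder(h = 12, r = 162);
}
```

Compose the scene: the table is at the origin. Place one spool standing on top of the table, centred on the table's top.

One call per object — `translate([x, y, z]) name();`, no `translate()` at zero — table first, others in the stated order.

table();
translate([244, 310, 758]) spool();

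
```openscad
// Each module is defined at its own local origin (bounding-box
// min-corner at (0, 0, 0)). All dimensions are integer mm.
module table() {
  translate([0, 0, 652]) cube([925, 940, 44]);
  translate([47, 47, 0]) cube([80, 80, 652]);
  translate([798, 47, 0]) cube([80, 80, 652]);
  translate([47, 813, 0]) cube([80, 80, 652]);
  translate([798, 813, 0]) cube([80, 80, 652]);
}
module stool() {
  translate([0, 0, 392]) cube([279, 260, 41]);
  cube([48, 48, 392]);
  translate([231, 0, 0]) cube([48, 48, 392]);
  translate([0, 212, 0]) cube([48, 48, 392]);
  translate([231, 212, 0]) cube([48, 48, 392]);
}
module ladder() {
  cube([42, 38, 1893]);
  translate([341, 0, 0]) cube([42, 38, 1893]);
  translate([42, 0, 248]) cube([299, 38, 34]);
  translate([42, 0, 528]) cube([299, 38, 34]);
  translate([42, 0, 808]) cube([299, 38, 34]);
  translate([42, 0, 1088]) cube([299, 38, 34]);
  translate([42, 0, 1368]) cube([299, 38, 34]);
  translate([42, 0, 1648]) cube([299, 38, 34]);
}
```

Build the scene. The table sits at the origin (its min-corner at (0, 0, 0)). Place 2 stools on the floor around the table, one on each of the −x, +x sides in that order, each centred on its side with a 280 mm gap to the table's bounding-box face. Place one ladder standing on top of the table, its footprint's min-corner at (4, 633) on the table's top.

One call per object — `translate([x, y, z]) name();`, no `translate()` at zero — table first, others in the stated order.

table();
translate([-559, 340, 0]) stool();
translate([1205, 340, 0]) stool();
translate([4, 633, 696]) ladder();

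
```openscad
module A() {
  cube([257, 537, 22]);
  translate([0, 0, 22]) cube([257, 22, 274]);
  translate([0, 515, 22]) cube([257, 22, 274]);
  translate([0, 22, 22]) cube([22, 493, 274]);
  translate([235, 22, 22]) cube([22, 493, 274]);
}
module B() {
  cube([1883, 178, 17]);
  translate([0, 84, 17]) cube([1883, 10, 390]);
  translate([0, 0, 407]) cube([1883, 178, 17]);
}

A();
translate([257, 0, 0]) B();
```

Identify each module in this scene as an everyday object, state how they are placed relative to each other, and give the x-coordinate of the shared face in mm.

A is an open box. B is an I-beam. The I-beam is against the open box's +x side, with their −y faces flush. The x-coordinate of the shared face is 257 mm.

The open box's +x face and the I-beam's −x face are both at x = 257 mm.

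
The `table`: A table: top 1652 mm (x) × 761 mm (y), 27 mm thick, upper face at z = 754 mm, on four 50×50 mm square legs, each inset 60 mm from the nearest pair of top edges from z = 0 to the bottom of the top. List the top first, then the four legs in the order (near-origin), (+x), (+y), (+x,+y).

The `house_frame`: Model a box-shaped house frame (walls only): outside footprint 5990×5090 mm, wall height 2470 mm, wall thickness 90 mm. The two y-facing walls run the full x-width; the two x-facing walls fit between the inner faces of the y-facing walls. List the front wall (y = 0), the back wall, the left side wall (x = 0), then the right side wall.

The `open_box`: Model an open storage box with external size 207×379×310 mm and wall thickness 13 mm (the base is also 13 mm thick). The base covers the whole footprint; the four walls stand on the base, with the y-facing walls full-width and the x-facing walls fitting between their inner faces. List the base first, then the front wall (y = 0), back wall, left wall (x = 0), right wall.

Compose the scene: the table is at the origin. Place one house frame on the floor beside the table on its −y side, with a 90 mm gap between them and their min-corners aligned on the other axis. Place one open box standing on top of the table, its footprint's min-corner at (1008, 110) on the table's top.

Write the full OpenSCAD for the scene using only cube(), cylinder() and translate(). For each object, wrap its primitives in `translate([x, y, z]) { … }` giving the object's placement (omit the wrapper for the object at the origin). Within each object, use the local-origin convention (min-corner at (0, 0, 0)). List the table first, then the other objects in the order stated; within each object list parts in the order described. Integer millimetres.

translate([0, 0, 727]) cube([1652, 761, 27]);
translate([60, 60, 0]) cube([50, 50, 727]);
translate([1542, 60, 0]) cube([50, 50, 727]);
translate([60, 651, 0]) cube([50, 50, 727]);
translate([1542, 651, 0]) cube([50, 50, 727]);
translate([0, -5180, 0]) {
  cube([5990, 90, 2470]);
  translate([0, 5000, 0]) cube([5990, 90, 2470]);
  translate([0, 90, 0]) cube([90, 4910, 2470]);
  translate([5900, 90, 0]) cube([90, 4910, 2470]);
}
translate([1008, 110, 754]) {
  cube([207, 379, 13]);
  translate([0, 0, 13]) cube([207, 13, 297]);
  translate([0, 366, 13]) cube([207, 13, 297]);
  translate([0, 13, 13]) cube([13, 353, 297]);
  translate([194, 13, 13]) cube([13, 353, 297]);
}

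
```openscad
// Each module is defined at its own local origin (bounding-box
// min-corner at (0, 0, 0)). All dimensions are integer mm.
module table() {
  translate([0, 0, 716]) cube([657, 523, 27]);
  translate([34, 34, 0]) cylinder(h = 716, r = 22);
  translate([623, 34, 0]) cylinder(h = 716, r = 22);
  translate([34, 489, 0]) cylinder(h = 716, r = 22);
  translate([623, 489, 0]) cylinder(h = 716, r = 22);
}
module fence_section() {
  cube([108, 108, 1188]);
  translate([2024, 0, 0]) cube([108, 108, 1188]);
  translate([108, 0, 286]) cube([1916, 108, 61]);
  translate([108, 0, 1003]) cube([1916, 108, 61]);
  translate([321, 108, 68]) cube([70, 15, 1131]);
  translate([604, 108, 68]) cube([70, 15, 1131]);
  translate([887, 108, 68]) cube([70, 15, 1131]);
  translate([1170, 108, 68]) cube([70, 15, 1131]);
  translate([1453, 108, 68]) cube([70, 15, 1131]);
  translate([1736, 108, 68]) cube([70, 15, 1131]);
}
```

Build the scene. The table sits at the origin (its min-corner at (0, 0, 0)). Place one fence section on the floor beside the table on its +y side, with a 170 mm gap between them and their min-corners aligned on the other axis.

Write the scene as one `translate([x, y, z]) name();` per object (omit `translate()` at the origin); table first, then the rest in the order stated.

table();
translate([0, 693, 0]) fence_section();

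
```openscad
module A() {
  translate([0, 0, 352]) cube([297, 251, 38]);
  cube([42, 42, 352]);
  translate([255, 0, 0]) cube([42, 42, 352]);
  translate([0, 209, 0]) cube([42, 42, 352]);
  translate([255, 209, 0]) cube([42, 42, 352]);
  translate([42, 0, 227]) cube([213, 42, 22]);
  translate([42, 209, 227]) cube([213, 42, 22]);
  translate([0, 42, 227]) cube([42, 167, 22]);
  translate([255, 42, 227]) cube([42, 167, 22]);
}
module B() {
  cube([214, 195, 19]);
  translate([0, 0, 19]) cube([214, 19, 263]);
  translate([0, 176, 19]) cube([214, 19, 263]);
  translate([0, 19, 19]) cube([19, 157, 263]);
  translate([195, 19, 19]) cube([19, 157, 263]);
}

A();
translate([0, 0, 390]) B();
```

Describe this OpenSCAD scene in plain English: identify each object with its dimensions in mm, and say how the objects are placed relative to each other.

A is a four-legged stool. The seat is a 297×251×38 mm slab whose top surface is at z = 390 mm; four square legs, each 42×42 mm in cross-section, run from the floor (z = 0) to the underside of the seat, each flush with a corner of the seat. Four stretchers, 42 mm wide and 22 mm tall, connect adjacent legs with their undersides at z = 227 mm, each running between the inner faces of the legs it joins and aligned with the legs' outer faces on the other axis.

B is an open-topped rectangular box: outside dimensions 214×195×282 mm, with a uniform wall and base thickness of 19 mm. The base is a full 214×195 slab on the floor; four walls sit on top of the base. The front and back walls (the −y and +y sides) span the full width; the two side walls fit between them.

The open box is on top of the stool.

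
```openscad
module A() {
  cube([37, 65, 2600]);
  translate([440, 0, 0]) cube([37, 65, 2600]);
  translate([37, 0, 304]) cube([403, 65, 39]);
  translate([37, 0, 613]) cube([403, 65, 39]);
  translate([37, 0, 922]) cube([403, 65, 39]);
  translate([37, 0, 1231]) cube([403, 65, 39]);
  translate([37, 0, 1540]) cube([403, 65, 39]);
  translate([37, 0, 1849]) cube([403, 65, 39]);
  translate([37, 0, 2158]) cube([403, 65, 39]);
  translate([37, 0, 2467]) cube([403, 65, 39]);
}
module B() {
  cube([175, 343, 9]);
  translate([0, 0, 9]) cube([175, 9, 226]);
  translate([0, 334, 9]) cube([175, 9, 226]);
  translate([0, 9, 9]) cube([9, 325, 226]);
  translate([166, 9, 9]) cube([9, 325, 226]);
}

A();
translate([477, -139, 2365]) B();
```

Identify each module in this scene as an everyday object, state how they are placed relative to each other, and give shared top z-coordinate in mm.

A is a ladder. B is an open box. The open box is beside the ladder with their tops flush at z = 2600. The shared top z-coordinate is 2600 mm.

Both tops at z = 2600 mm.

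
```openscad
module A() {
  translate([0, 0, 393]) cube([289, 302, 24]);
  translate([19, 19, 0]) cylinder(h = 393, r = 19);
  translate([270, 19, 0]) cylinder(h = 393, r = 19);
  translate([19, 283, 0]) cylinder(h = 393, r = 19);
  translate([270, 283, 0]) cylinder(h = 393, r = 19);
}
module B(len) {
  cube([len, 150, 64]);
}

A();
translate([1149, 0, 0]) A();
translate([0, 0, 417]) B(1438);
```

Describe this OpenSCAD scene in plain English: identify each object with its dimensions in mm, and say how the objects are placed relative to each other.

A is a simple wooden stool: a rectangular seat 289 mm (x) by 302 mm (y), 24 mm thick, top face at z = 417 mm, on four round legs, each 38 mm in diameter. The legs rest on z = 0, each leg's axis is inset half a diameter from the nearest pair of seat edges (so the leg's bounding box is flush with the corner).

B is a rectangular beam 1438 mm long (x), 150 mm deep (y), 64 mm thick (z).

The beam spans the tops of two stools placed 860 mm apart, resting at z = 417 mm.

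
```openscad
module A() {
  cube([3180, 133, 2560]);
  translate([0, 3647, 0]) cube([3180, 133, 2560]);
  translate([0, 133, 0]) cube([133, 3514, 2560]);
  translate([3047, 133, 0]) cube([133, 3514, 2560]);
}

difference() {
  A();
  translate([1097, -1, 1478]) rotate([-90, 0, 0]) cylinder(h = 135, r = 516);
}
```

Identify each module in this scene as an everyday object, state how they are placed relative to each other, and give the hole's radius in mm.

A is a house frame. The house frame has a circular hole through its front wall. The hole's radius is 516 mm.

The subtracted cylinder has r = 516 mm.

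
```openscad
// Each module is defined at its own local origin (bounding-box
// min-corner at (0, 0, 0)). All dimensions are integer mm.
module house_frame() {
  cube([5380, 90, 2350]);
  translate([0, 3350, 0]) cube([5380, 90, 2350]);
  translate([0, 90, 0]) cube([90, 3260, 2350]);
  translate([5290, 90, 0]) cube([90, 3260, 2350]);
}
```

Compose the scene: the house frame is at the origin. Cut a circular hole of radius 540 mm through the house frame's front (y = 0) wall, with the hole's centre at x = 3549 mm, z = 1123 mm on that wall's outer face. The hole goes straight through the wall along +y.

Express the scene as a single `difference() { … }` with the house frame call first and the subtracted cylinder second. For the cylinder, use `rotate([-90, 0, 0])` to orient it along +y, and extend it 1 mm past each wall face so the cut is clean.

difference() {
  house_frame();
  translate([3549, -1, 1123]) rotate([-90, 0, 0]) cylinder(h = 92, r = 540);
}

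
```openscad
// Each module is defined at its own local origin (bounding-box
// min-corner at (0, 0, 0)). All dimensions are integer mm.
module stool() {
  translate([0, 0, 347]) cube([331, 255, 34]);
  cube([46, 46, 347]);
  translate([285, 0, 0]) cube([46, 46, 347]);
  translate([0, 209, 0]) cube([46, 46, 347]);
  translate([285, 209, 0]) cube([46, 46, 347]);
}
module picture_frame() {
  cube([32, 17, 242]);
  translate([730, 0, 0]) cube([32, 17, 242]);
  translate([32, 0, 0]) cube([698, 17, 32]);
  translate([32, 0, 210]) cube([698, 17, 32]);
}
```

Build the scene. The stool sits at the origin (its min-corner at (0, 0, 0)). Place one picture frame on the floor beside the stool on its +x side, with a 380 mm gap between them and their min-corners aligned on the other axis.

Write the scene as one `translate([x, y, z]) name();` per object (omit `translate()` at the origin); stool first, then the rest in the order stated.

stool();
translate([711, 0, 0]) picture_frame();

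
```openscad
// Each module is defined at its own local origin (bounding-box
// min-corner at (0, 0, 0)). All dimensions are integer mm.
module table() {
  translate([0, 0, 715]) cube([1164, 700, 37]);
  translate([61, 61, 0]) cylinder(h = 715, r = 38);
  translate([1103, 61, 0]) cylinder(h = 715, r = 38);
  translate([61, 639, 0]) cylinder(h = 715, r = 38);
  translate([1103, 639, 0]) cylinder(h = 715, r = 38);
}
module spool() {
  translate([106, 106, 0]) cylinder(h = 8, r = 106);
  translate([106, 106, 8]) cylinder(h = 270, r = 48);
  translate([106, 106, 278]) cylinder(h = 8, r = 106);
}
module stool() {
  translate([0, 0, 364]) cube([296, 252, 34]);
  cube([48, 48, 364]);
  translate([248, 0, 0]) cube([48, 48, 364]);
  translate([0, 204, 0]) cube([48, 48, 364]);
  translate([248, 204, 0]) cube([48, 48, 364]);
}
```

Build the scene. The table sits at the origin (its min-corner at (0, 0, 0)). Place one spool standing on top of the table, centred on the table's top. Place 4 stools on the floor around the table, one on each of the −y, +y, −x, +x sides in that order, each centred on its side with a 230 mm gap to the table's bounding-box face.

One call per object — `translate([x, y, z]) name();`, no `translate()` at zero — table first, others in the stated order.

table();
translate([476, 244, 752]) spool();
translate([434, -482, 0]) stool();
translate([434, 930, 0]) stool();
translate([-526, 224, 0]) stool();
translate([1394, 224, 0]) stool();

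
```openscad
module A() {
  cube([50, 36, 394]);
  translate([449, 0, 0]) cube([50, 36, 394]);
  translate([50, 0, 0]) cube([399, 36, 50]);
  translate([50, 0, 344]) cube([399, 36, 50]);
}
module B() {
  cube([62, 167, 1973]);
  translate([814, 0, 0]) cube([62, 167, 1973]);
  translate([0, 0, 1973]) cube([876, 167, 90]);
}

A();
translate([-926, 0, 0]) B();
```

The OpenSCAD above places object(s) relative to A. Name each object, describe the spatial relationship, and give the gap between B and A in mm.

The door frame's nearest face is 50 mm from the picture frame's −x face.

A is a picture frame. B is a door frame. The door frame is on the floor beside the picture frame on its −x side. The gap between the door frame and the picture frame is 50 mm.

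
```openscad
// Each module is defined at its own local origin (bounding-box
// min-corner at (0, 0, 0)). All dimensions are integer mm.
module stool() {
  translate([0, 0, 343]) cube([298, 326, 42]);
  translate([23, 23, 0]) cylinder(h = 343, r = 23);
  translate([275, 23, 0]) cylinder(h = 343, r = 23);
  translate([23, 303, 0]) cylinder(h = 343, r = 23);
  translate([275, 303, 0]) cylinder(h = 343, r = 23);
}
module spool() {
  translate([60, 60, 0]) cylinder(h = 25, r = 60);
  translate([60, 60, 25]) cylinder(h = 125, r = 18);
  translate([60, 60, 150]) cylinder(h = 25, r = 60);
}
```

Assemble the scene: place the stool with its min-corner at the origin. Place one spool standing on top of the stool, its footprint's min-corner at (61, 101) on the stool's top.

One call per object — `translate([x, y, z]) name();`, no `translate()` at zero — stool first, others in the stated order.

stool();
translate([61, 101, 385]) spool();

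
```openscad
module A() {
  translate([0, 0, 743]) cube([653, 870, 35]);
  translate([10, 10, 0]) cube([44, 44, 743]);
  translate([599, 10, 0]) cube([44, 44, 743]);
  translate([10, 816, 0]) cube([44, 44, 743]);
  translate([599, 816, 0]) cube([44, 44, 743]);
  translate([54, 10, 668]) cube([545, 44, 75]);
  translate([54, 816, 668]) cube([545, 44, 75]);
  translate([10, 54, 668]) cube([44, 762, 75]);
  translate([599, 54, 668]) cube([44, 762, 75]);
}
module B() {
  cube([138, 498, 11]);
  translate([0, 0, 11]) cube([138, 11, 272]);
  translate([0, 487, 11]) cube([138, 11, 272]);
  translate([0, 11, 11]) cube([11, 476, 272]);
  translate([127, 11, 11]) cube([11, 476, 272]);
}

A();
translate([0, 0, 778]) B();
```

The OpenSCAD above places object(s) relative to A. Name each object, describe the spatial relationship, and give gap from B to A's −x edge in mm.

A is a table. B is an open box. The open box is on top of the table. The gap from the open box to the table's −x edge is 0 mm.

The open box's min-x is at 0; the table's min-x is 0; gap = 0 mm.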